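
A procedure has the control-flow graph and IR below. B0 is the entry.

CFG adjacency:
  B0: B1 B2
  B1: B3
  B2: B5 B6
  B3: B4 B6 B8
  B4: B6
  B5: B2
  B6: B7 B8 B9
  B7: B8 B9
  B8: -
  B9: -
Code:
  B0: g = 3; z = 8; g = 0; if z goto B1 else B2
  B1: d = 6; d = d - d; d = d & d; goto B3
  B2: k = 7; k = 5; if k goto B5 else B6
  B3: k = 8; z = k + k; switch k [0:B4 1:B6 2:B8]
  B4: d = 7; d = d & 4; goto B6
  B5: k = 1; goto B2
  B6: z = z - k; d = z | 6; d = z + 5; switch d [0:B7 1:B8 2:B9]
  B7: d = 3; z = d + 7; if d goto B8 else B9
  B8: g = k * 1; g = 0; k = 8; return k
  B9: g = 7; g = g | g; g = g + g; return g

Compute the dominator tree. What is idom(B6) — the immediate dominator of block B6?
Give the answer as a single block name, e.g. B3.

Answer: B0

Working:
idom tree: B1←B0 B2←B0 B3←B1 B4←B3 B5←B2 B6←B0 B7←B6 B8←B0 B9←B6
Dom∩ at merges:
  B2: preds {B0,B5}: {B0} ∩ {B0,B2,B5} = {B0}; idom=B0
  B6: preds {B2,B3,B4}: {B0,B2} ∩ {B0,B1,B3} ∩ {B0,B1,B3,B4} = {B0}; idom=B0
  B8: preds {B3,B6,B7}: {B0,B1,B3} ∩ {B0,B6} ∩ {B0,B6,B7} = {B0}; idom=B0
  B9: preds {B6,B7}: {B0,B6} ∩ {B0,B6,B7} = {B0,B6}; idom=B6

idom(B6) = B0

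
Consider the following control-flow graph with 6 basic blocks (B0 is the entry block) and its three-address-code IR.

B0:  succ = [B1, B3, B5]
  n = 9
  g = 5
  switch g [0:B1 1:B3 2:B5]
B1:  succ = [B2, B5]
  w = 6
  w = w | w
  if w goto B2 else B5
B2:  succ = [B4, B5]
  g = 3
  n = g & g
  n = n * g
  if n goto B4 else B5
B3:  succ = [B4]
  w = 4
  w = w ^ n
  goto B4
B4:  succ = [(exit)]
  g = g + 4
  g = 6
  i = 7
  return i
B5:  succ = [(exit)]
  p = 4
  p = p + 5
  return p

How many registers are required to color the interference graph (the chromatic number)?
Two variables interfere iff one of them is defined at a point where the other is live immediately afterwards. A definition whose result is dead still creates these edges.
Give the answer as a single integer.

Block summaries:
  B0: def={g,n} ue=∅
  B1: def={w} ue=∅
  B2: def={g,n} ue=∅
  B3: def={w} ue={n}
  B4: def={g,i} ue={g}
  B5: def={p} ue=∅

Live sets:
  live B0: ∅→{g,n}
  live B1: ∅→∅
  live B2: ∅→{g}
  live B3: {g,n}→{g}
  live B4: {g}→∅
  live B5: ∅→∅

Conflict graph:
  g↔{n,w}
  i↔∅
  n↔{g,w}
  p↔∅
  w↔{g,n}

Chromatic number:
  clique {g,n,w} ⇒ need ≥ 3
  3-colouring: r0={g,i,p}  r1={n}  r2={w}
  χ = 3

Answer: 3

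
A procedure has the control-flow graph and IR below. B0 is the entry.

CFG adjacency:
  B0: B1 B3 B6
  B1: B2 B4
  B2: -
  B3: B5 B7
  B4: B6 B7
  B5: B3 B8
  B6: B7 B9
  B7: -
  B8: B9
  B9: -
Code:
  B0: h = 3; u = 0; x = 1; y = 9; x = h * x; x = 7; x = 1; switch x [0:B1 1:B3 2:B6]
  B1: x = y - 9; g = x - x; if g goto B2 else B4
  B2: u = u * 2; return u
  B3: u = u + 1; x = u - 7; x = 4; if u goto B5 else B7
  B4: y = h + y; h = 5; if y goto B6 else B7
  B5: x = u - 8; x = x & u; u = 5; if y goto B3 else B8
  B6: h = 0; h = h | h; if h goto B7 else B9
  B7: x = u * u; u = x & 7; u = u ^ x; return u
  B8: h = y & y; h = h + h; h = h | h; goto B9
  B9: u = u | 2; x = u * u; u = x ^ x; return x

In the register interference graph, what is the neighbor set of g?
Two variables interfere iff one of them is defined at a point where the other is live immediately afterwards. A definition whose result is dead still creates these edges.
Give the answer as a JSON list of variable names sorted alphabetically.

Per-block:
  B0: {h,u,x,y} / ∅
  B1: {g,x} / {y}
  B2: {u} / {u}
  B3: {u,x} / {u}
  B4: {h,y} / {h,y}
  B5: {u,x} / {u,y}
  B6: {h} / ∅
  B7: {u,x} / {u}
  B8: {h} / {y}
  B9: {u,x} / {u}

Live sets:
  live B0: ∅→{h,u,y}
  live B1: {h,u,y}→{h,u,y}
  live B2: {u}→∅
  live B3: {u,y}→{u,y}
  live B4: {h,u,y}→{u}
  live B5: {u,y}→{u,y}
  live B6: {u}→{u}
  live B7: {u}→∅
  live B8: {u,y}→{u}
  live B9: {u}→∅

Conflict graph:
  g: {h,u,y}
  h: {g,u,x,y}
  u: {g,h,x,y}
  x: {h,u,y}
  y: {g,h,u,x}

N(g) = ["h", "u", "y"]

Answer: ["h", "u", "y"]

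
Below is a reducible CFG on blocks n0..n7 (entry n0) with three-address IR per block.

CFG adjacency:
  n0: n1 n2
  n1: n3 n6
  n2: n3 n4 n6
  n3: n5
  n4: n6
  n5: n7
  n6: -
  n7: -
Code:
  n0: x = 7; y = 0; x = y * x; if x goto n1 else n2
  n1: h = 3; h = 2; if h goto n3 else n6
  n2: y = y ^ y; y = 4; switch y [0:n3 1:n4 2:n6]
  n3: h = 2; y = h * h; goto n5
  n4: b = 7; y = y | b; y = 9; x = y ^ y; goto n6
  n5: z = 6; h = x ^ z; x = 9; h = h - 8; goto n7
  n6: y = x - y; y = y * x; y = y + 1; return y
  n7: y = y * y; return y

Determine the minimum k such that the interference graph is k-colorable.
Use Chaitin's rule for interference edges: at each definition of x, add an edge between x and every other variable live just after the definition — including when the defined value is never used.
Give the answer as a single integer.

Per-block:
  n0: {x,y} / ∅
  n1: {h} / ∅
  n2: {y} / {y}
  n3: {h,y} / ∅
  n4: {b,x,y} / {y}
  n5: {h,x,z} / {x}
  n6: {y} / {x,y}
  n7: {y} / {y}

Liveness:
  live n0: ∅→{x,y}
  live n1: {x,y}→{x,y}
  live n2: {x,y}→{x,y}
  live n3: {x}→{x,y}
  live n4: {y}→{x,y}
  live n5: {x,y}→{y}
  live n6: {x,y}→∅
  live n7: {y}→∅

Conflict graph:
  b: {y}
  h: {x,y}
  x: {h,y,z}
  y: {b,h,x,z}
  z: {x,y}

Colouring:
  lower bound: {h,x,y} mutually conflict ⇒ χ ≥ 3
  3-colouring: R0={y}  R1={b,x}  R2={h,z}
  χ = 3

Answer: 3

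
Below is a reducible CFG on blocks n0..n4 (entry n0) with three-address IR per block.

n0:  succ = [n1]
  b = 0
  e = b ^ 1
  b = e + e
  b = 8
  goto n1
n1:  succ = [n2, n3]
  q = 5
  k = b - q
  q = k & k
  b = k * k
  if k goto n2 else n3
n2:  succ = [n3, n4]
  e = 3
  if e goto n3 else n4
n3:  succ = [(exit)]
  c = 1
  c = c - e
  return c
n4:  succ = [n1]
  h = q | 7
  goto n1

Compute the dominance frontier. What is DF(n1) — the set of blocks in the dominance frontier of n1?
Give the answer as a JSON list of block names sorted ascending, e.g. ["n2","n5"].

Answer: ["n1"]

Analysis:
idom tree: n1←n0 n2←n1 n3←n1 n4←n2
Join-block Dom:
  n1: preds {n0,n4}: {n0} ∩ {n0,n1,n2,n4} = {n0}; idom=n0
  n3: preds {n1,n2}: {n0,n1} ∩ {n0,n1,n2} = {n0,n1}; idom=n1

DF derivation:
  n1←n0: walk · to n0
  n1←n4: walk n4→n2→n1 to n0
  n3←n1: walk · to n1
  n3←n2: walk n2 to n1
  n0 → ∅
  n1 → {n1}
  n2 → {n1,n3}
  n3 → ∅
  n4 → {n1}

DF(n1) = ["n1"]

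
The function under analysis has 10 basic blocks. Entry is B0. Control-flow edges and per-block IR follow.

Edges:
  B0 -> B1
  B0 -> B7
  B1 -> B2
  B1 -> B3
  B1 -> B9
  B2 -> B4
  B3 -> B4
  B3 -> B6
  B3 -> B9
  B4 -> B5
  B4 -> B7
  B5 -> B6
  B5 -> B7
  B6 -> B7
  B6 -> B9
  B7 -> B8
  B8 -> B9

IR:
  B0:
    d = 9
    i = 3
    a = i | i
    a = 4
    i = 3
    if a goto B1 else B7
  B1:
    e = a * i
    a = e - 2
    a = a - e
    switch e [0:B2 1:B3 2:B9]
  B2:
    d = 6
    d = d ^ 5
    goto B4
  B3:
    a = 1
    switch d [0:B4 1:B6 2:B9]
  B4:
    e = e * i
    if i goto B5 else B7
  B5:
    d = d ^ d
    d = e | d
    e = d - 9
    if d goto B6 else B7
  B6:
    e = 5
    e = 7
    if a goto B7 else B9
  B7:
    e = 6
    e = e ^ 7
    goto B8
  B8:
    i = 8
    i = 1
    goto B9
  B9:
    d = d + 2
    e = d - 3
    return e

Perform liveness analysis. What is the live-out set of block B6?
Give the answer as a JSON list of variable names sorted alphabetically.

def/use:
  B0: def={a,d,i} ue=∅
  B1: def={a,e} ue={a,i}
  B2: def={d} ue=∅
  B3: def={a} ue={d}
  B4: def={e} ue={e,i}
  B5: def={d,e} ue={d,e}
  B6: def={e} ue={a}
  B7: def={e} ue=∅
  B8: def={i} ue=∅
  B9: def={d,e} ue={d}

Live sets:
  B0: in=∅ out={a,d,i}
  B1: in={a,d,i} out={a,d,e,i}
  B2: in={a,e,i} out={a,d,e,i}
  B3: in={d,e,i} out={a,d,e,i}
  B4: in={a,d,e,i} out={a,d,e}
  B5: in={a,d,e} out={a,d}
  B6: in={a,d} out={d}
  B7: in={d} out={d}
  B8: in={d} out={d}
  B9: in={d} out=∅

live-out(B6) = ["d"]

Answer: ["d"]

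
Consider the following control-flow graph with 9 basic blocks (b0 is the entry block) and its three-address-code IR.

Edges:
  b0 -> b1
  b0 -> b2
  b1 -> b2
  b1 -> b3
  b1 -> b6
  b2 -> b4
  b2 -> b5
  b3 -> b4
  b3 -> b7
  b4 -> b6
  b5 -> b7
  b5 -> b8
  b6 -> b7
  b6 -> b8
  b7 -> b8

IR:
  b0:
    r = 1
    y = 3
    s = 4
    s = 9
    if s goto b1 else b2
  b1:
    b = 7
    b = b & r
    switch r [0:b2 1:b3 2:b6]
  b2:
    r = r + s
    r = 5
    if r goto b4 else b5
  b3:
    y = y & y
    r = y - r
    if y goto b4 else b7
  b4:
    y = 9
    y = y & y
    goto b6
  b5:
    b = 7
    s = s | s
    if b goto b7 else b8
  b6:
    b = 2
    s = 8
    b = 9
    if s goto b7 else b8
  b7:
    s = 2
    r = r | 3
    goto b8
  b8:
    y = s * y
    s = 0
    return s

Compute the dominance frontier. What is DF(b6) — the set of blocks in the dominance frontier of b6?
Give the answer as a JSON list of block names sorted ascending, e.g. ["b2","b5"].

Answer: ["b7", "b8"]

Analysis:
idom tree: b1←b0 b2←b0 b3←b1 b4←b0 b5←b2 b6←b0 b7←b0 b8←b0
Dom∩ at merges:
  b2: preds {b0,b1}: {b0} ∩ {b0,b1} = {b0}; idom=b0
  b4: preds {b2,b3}: {b0,b2} ∩ {b0,b1,b3} = {b0}; idom=b0
  b6: preds {b1,b4}: {b0,b1} ∩ {b0,b4} = {b0}; idom=b0
  b7: preds {b3,b5,b6}: {b0,b1,b3} ∩ {b0,b2,b5} ∩ {b0,b6} = {b0}; idom=b0
  b8: preds {b5,b6,b7}: {b0,b2,b5} ∩ {b0,b6} ∩ {b0,b7} = {b0}; idom=b0

Frontier:
  join b2 pred b0: · stop@b0
  join b2 pred b1: b1 stop@b0
  join b4 pred b2: b2 stop@b0
  join b4 pred b3: b3→b1 stop@b0
  join b6 pred b1: b1 stop@b0
  join b6 pred b4: b4 stop@b0
  join b7 pred b3: b3→b1 stop@b0
  join b7 pred b5: b5→b2 stop@b0
  join b7 pred b6: b6 stop@b0
  join b8 pred b5: b5→b2 stop@b0
  join b8 pred b6: b6 stop@b0
  join b8 pred b7: b7 stop@b0
  DF(b0)=∅
  DF(b1)={b2,b4,b6,b7}
  DF(b2)={b4,b7,b8}
  DF(b3)={b4,b7}
  DF(b4)={b6}
  DF(b5)={b7,b8}
  DF(b6)={b7,b8}
  DF(b7)={b8}
  DF(b8)=∅

DF(b6) = ["b7", "b8"]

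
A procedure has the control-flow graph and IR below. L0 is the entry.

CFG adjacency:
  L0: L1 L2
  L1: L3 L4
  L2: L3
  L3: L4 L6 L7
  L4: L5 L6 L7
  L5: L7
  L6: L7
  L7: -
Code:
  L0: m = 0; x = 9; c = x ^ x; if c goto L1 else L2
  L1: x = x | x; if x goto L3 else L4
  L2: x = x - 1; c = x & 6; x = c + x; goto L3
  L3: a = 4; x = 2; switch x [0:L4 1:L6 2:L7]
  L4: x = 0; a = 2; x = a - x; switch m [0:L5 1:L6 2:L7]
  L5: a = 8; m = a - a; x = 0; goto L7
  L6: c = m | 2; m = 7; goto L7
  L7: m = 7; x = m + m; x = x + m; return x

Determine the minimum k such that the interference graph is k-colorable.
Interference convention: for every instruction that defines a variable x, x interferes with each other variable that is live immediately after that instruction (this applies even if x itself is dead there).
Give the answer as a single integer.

Answer: 3

Derivation:
def/use:
  L0: def={c,m,x} ue=∅
  L1: def={x} ue={x}
  L2: def={c,x} ue={x}
  L3: def={a,x} ue=∅
  L4: def={a,x} ue={m}
  L5: def={a,m,x} ue=∅
  L6: def={c,m} ue={m}
  L7: def={m,x} ue=∅

Backward fixpoint:
  L0: in=∅ out={m,x}
  L1: in={m,x} out={m}
  L2: in={m,x} out={m}
  L3: in={m} out={m}
  L4: in={m} out={m}
  L5: in=∅ out=∅
  L6: in={m} out=∅
  L7: in=∅ out=∅

Conflict graph:
  a: {m,x}
  c: {m,x}
  m: {a,c,x}
  x: {a,c,m}

Registers:
  {a,m,x} pairwise interfere (3-clique) ⇒ χ ≥ 3
  3-colouring: R0={m}  R1={x}  R2={a,c}
  χ = 3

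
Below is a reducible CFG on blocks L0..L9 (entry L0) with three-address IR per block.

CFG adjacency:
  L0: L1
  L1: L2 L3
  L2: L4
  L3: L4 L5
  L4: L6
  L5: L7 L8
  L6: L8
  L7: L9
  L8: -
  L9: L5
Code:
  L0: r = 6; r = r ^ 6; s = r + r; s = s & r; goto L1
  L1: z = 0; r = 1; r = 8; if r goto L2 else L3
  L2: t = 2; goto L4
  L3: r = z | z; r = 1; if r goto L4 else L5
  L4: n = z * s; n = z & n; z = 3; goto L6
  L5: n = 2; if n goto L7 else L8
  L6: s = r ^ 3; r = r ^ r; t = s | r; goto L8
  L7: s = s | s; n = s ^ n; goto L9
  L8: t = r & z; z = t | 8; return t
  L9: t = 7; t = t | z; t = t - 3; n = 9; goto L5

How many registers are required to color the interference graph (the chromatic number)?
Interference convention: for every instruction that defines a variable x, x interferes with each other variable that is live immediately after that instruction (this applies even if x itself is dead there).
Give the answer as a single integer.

Answer: 4

Analysis:
Block summaries:
  L0: def={r,s} ue=∅
  L1: def={r,z} ue=∅
  L2: def={t} ue=∅
  L3: def={r} ue={z}
  L4: def={n,z} ue={s,z}
  L5: def={n} ue=∅
  L6: def={r,s,t} ue={r}
  L7: def={n,s} ue={n,s}
  L8: def={t,z} ue={r,z}
  L9: def={n,t} ue={z}

Live sets:
  live L0: ∅→{s}
  live L1: {s}→{r,s,z}
  live L2: {r,s,z}→{r,s,z}
  live L3: {s,z}→{r,s,z}
  live L4: {r,s,z}→{r,z}
  live L5: {r,s,z}→{n,r,s,z}
  live L6: {r,z}→{r,z}
  live L7: {n,r,s,z}→{r,s,z}
  live L8: {r,z}→∅
  live L9: {r,s,z}→{r,s,z}

Interference:
  n — {r,s,z}
  r — {n,s,t,z}
  s — {n,r,t,z}
  t — {r,s,z}
  z — {n,r,s,t}

Registers:
  {n,r,s,z} pairwise interfere (4-clique) ⇒ χ ≥ 4
  assign n→c3 r→c0 s→c1 t→c3 z→c2 — no edge inside a register ⇒ χ ≤ 4
  χ = 4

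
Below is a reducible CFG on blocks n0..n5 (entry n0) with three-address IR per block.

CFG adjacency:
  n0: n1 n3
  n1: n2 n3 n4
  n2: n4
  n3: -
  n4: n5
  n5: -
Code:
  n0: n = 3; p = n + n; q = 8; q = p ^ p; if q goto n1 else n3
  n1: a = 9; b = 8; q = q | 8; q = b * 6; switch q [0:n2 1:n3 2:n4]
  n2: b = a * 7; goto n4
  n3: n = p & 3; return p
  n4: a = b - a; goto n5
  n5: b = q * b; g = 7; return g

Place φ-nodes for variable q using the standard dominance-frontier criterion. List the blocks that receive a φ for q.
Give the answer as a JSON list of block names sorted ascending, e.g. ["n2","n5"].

Answer: ["n3"]

Working:
idom tree: n1←n0 n2←n1 n3←n0 n4←n1 n5←n4
Join-block Dom:
  n3: preds {n0,n1}: {n0} ∩ {n0,n1} = {n0}; idom=n0
  n4: preds {n1,n2}: {n0,n1} ∩ {n0,n1,n2} = {n0,n1}; idom=n1

DF derivation:
  join n3 pred n0: · stop@n0
  join n3 pred n1: n1 stop@n0
  join n4 pred n1: · stop@n1
  join n4 pred n2: n2 stop@n1
  n0: DF=∅
  n1: DF={n3}
  n2: DF={n4}
  n3: DF=∅
  n4: DF=∅
  n5: DF=∅

φ for q: defs {n0,n1}
  DF⁺ = {n3}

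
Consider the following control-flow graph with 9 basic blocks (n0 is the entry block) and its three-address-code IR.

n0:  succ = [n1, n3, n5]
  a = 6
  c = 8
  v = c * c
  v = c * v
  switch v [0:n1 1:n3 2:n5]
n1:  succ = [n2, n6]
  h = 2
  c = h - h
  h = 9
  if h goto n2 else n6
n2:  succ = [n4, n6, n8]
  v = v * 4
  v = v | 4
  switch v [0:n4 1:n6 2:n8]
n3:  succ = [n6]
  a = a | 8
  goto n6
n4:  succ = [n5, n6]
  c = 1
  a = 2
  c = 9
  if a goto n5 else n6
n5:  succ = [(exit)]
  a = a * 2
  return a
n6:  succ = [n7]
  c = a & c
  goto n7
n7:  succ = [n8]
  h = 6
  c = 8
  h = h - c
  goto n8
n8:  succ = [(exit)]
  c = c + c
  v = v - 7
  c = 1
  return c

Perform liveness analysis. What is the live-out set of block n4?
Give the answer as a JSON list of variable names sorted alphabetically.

def/use:
  n0 def {a,c,v} use ∅
  n1 def {c,h} use ∅
  n2 def {v} use {v}
  n3 def {a} use {a}
  n4 def {a,c} use ∅
  n5 def {a} use {a}
  n6 def {c} use {a,c}
  n7 def {c,h} use ∅
  n8 def {c,v} use {c,v}

Liveness:
  live n0: ∅→{a,c,v}
  live n1: {a,v}→{a,c,v}
  live n2: {a,c,v}→{a,c,v}
  live n3: {a,c,v}→{a,c,v}
  live n4: {v}→{a,c,v}
  live n5: {a}→∅
  live n6: {a,c,v}→{v}
  live n7: {v}→{c,v}
  live n8: {c,v}→∅

live-out(n4) = ["a", "c", "v"]

Answer: ["a", "c", "v"]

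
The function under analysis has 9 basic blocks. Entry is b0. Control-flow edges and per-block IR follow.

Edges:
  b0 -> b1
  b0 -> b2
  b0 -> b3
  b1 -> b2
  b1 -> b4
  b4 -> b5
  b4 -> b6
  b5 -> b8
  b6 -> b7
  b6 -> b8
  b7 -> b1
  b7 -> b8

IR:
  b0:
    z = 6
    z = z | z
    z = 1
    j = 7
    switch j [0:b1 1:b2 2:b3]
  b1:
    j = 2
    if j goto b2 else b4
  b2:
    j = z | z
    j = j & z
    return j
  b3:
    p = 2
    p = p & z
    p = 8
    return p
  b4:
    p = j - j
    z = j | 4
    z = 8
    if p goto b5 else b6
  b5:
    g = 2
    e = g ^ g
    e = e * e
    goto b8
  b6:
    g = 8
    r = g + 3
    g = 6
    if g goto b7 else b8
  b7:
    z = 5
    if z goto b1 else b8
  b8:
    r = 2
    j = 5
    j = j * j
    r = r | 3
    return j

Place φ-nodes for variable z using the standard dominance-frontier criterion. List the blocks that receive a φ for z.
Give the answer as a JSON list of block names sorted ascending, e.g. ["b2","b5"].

idom tree: b1←b0 b2←b0 b3←b0 b4←b1 b5←b4 b6←b4 b7←b6 b8←b4
Dom∩ at merges:
  b1: preds {b0,b7}: {b0} ∩ {b0,b1,b4,b6,b7} = {b0}; idom=b0
  b2: preds {b0,b1}: {b0} ∩ {b0,b1} = {b0}; idom=b0
  b8: preds {b5,b6,b7}: {b0,b1,b4,b5} ∩ {b0,b1,b4,b6} ∩ {b0,b1,b4,b6,b7} = {b0,b1,b4}; idom=b4

Frontier:
  b1←b0: walk · to b0
  b1←b7: walk b7→b6→b4→b1 to b0
  b2←b0: walk · to b0
  b2←b1: walk b1 to b0
  b8←b5: walk b5 to b4
  b8←b6: walk b6 to b4
  b8←b7: walk b7→b6 to b4
  DF(b0)=∅
  DF(b1)={b1,b2}
  DF(b2)=∅
  DF(b3)=∅
  DF(b4)={b1}
  DF(b5)={b8}
  DF(b6)={b1,b8}
  DF(b7)={b1,b8}
  DF(b8)=∅

φ for z: defs {b0,b4,b7}
  DF⁺ = {b1,b2,b8}

Answer: ["b1", "b2", "b8"]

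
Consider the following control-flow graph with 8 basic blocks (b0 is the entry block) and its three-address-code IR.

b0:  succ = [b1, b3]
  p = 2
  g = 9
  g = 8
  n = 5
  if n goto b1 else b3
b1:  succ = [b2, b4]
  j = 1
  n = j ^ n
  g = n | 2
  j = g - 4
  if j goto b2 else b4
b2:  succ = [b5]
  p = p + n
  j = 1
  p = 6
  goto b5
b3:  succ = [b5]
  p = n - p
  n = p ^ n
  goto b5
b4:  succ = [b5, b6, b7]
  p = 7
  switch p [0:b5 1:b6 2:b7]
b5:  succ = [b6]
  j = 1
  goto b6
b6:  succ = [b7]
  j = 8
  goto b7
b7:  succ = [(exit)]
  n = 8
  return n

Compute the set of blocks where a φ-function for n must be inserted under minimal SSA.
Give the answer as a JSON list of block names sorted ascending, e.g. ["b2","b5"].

Answer: ["b5", "b6", "b7"]

Working:
idom tree: b1←b0 b2←b1 b3←b0 b4←b1 b5←b0 b6←b0 b7←b0
Dom∩ at merges:
  b5: preds {b2,b3,b4}: {b0,b1,b2} ∩ {b0,b3} ∩ {b0,b1,b4} = {b0}; idom=b0
  b6: preds {b4,b5}: {b0,b1,b4} ∩ {b0,b5} = {b0}; idom=b0
  b7: preds {b4,b6}: {b0,b1,b4} ∩ {b0,b6} = {b0}; idom=b0

DF walk-up:
  join b5 pred b2: b2→b1 stop@b0
  join b5 pred b3: b3 stop@b0
  join b5 pred b4: b4→b1 stop@b0
  join b6 pred b4: b4→b1 stop@b0
  join b6 pred b5: b5 stop@b0
  join b7 pred b4: b4→b1 stop@b0
  join b7 pred b6: b6 stop@b0
  b0 → ∅
  b1 → {b5,b6,b7}
  b2 → {b5}
  b3 → {b5}
  b4 → {b5,b6,b7}
  b5 → {b6}
  b6 → {b7}
  b7 → ∅

φ for n: defs {b0,b1,b3,b7}
  DF⁺ = {b5,b6,b7}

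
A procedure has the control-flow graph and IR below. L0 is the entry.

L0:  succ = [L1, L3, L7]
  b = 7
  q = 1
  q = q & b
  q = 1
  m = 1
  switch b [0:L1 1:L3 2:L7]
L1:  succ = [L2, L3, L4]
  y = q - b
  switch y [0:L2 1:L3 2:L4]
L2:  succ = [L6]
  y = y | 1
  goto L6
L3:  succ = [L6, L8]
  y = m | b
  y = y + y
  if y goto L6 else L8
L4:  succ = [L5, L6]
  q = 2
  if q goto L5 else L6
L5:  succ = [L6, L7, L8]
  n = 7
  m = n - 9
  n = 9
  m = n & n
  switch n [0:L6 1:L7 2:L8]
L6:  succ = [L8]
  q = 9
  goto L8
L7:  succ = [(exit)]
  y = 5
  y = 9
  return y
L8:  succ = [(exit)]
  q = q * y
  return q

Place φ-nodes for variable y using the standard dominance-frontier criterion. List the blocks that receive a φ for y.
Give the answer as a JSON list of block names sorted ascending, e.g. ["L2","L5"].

idom tree: L1←L0 L2←L1 L3←L0 L4←L1 L5←L4 L6←L0 L7←L0 L8←L0
Join-block Dom:
  L3: preds {L0,L1}: {L0} ∩ {L0,L1} = {L0}; idom=L0
  L6: preds {L2,L3,L4,L5}: {L0,L1,L2} ∩ {L0,L3} ∩ {L0,L1,L4} ∩ {L0,L1,L4,L5} = {L0}; idom=L0
  L7: preds {L0,L5}: {L0} ∩ {L0,L1,L4,L5} = {L0}; idom=L0
  L8: preds {L3,L5,L6}: {L0,L3} ∩ {L0,L1,L4,L5} ∩ {L0,L6} = {L0}; idom=L0

DF walk-up:
  join L3 pred L0: · stop@L0
  join L3 pred L1: L1 stop@L0
  join L6 pred L2: L2→L1 stop@L0
  join L6 pred L3: L3 stop@L0
  join L6 pred L4: L4→L1 stop@L0
  join L6 pred L5: L5→L4→L1 stop@L0
  join L7 pred L0: · stop@L0
  join L7 pred L5: L5→L4→L1 stop@L0
  join L8 pred L3: L3 stop@L0
  join L8 pred L5: L5→L4→L1 stop@L0
  join L8 pred L6: L6 stop@L0
  L0: DF=∅
  L1: DF={L3,L6,L7,L8}
  L2: DF={L6}
  L3: DF={L6,L8}
  L4: DF={L6,L7,L8}
  L5: DF={L6,L7,L8}
  L6: DF={L8}
  L7: DF=∅
  L8: DF=∅

φ for y: defs {L1,L2,L3,L7}
  DF⁺ = {L3,L6,L7,L8}

Answer: ["L3", "L6", "L7", "L8"]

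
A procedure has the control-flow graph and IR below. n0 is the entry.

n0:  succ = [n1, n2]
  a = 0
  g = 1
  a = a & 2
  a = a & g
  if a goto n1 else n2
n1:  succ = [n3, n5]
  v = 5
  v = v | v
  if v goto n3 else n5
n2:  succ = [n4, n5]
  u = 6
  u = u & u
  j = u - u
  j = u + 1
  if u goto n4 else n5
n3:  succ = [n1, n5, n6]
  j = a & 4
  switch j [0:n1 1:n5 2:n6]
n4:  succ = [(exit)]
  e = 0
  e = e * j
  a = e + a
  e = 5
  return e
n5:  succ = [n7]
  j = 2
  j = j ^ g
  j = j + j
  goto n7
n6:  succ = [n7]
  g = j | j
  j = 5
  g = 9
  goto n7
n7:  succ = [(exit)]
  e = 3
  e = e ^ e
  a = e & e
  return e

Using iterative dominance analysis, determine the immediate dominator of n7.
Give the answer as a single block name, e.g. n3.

Answer: n0

Working:
idom tree: n1←n0 n2←n0 n3←n1 n4←n2 n5←n0 n6←n3 n7←n0
Dom at joins:
  n1: preds {n0,n3}: {n0} ∩ {n0,n1,n3} = {n0}; idom=n0
  n5: preds {n1,n2,n3}: {n0,n1} ∩ {n0,n2} ∩ {n0,n1,n3} = {n0}; idom=n0
  n7: preds {n5,n6}: {n0,n5} ∩ {n0,n1,n3,n6} = {n0}; idom=n0

idom(n7) = n0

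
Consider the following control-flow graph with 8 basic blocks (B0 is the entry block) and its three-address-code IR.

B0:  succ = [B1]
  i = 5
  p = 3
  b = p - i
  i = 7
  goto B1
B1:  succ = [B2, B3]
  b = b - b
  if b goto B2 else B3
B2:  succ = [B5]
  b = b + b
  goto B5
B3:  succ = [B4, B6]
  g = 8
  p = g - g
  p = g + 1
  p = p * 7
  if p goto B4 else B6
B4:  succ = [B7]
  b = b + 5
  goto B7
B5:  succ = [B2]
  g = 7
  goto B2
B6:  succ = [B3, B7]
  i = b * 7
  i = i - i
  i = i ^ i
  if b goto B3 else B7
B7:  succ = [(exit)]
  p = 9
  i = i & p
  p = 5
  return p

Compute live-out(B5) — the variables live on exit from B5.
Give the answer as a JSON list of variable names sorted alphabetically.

Answer: ["b"]

Working:
Block summaries:
  B0: {b,i,p} / ∅
  B1: {b} / {b}
  B2: {b} / {b}
  B3: {g,p} / ∅
  B4: {b} / {b}
  B5: {g} / ∅
  B6: {i} / {b}
  B7: {i,p} / {i}

Live sets:
  live B0: ∅→{b,i}
  live B1: {b,i}→{b,i}
  live B2: {b}→{b}
  live B3: {b,i}→{b,i}
  live B4: {b,i}→{i}
  live B5: {b}→{b}
  live B6: {b}→{b,i}
  live B7: {i}→∅

live-out(B5) = ["b"]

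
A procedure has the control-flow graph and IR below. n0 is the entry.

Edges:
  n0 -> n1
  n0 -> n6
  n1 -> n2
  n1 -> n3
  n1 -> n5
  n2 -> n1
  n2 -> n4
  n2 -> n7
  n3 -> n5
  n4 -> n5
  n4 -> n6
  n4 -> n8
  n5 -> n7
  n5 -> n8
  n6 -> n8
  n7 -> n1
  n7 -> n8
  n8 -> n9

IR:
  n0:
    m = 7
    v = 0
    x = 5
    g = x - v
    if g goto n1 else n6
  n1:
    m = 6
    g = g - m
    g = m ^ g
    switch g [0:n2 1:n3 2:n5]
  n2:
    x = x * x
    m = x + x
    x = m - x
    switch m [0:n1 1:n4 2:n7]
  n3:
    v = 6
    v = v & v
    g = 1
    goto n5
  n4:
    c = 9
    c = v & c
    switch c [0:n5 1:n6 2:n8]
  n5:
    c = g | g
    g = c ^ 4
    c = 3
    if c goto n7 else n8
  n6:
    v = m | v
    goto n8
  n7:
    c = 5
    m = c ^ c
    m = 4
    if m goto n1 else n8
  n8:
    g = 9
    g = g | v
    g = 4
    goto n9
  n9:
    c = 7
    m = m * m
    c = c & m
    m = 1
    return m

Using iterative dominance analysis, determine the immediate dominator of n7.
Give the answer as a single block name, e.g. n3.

Answer: n1

Analysis:
idom tree: n1←n0 n2←n1 n3←n1 n4←n2 n5←n1 n6←n0 n7←n1 n8←n0 n9←n8
Join-block Dom:
  n1: preds {n0,n2,n7}: {n0} ∩ {n0,n1,n2} ∩ {n0,n1,n7} = {n0}; idom=n0
  n5: preds {n1,n3,n4}: {n0,n1} ∩ {n0,n1,n3} ∩ {n0,n1,n2,n4} = {n0,n1}; idom=n1
  n6: preds {n0,n4}: {n0} ∩ {n0,n1,n2,n4} = {n0}; idom=n0
  n7: preds {n2,n5}: {n0,n1,n2} ∩ {n0,n1,n5} = {n0,n1}; idom=n1
  n8: preds {n4,n5,n6,n7}: {n0,n1,n2,n4} ∩ {n0,n1,n5} ∩ {n0,n6} ∩ {n0,n1,n7} = {n0}; idom=n0

idom(n7) = n1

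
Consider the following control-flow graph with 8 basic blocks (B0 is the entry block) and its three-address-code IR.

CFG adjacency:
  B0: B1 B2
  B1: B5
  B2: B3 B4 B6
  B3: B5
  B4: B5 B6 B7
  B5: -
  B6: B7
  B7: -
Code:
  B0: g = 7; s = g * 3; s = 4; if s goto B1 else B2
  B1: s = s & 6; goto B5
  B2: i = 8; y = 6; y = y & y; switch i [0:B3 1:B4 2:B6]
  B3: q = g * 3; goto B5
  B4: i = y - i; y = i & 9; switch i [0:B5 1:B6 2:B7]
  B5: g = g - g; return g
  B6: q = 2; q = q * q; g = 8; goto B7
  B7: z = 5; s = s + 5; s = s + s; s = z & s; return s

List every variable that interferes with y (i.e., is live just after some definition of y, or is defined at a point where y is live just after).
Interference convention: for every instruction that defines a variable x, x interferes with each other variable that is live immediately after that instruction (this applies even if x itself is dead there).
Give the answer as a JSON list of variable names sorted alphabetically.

Answer: ["g", "i", "s"]

Working:
Block summaries:
  B0 def {g,s} use ∅
  B1 def {s} use {s}
  B2 def {i,y} use ∅
  B3 def {q} use {g}
  B4 def {i,y} use {i,y}
  B5 def {g} use {g}
  B6 def {g,q} use ∅
  B7 def {s,z} use {s}

Liveness:
  B0: in=∅ out={g,s}
  B1: in={g,s} out={g}
  B2: in={g,s} out={g,i,s,y}
  B3: in={g} out={g}
  B4: in={g,i,s,y} out={g,s}
  B5: in={g} out=∅
  B6: in={s} out={s}
  B7: in={s} out=∅

Interference:
  g: {i,q,s,y}
  i: {g,s,y}
  q: {g,s}
  s: {g,i,q,y,z}
  y: {g,i,s}
  z: {s}

N(y) = ["g", "i", "s"]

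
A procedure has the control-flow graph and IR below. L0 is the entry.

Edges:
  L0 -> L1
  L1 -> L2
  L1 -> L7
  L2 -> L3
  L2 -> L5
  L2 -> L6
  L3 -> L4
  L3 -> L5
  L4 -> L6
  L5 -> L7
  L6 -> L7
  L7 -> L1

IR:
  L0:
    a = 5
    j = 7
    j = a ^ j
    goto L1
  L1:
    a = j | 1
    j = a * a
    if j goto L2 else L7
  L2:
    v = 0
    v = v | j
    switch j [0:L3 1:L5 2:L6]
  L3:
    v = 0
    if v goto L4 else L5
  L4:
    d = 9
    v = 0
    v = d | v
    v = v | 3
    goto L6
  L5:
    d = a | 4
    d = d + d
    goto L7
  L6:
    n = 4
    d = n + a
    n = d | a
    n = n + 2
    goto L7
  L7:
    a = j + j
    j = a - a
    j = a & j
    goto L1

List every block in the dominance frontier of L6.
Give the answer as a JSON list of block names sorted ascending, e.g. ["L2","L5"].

idom tree: L1←L0 L2←L1 L3←L2 L4←L3 L5←L2 L6←L2 L7←L1
Dom at joins:
  L1: preds {L0,L7}: {L0} ∩ {L0,L1,L7} = {L0}; idom=L0
  L5: preds {L2,L3}: {L0,L1,L2} ∩ {L0,L1,L2,L3} = {L0,L1,L2}; idom=L2
  L6: preds {L2,L4}: {L0,L1,L2} ∩ {L0,L1,L2,L3,L4} = {L0,L1,L2}; idom=L2
  L7: preds {L1,L5,L6}: {L0,L1} ∩ {L0,L1,L2,L5} ∩ {L0,L1,L2,L6} = {L0,L1}; idom=L1

DF derivation:
  L1←L0: walk · to L0
  L1←L7: walk L7→L1 to L0
  L5←L2: walk · to L2
  L5←L3: walk L3 to L2
  L6←L2: walk · to L2
  L6←L4: walk L4→L3 to L2
  L7←L1: walk · to L1
  L7←L5: walk L5→L2 to L1
  L7←L6: walk L6→L2 to L1
  L0 → ∅
  L1 → {L1}
  L2 → {L7}
  L3 → {L5,L6}
  L4 → {L6}
  L5 → {L7}
  L6 → {L7}
  L7 → {L1}

DF(L6) = ["L7"]

Answer: ["L7"]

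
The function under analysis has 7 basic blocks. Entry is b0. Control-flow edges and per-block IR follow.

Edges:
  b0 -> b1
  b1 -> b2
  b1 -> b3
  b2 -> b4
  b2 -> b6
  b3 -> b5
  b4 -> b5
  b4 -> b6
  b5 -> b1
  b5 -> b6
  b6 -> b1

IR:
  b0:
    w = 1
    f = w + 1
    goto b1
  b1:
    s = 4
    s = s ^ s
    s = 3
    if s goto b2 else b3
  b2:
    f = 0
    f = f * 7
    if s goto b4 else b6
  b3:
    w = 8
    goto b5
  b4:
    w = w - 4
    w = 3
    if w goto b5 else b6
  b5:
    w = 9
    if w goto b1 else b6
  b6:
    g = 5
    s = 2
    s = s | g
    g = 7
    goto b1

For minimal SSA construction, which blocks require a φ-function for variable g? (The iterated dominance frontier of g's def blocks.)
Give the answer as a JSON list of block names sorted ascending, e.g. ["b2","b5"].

Answer: ["b1"]

Analysis:
idom tree: b1←b0 b2←b1 b3←b1 b4←b2 b5←b1 b6←b1
Join-block Dom:
  b1: preds {b0,b5,b6}: {b0} ∩ {b0,b1,b5} ∩ {b0,b1,b6} = {b0}; idom=b0
  b5: preds {b3,b4}: {b0,b1,b3} ∩ {b0,b1,b2,b4} = {b0,b1}; idom=b1
  b6: preds {b2,b4,b5}: {b0,b1,b2} ∩ {b0,b1,b2,b4} ∩ {b0,b1,b5} = {b0,b1}; idom=b1

DF derivation:
  join b1 pred b0: · stop@b0
  join b1 pred b5: b5→b1 stop@b0
  join b1 pred b6: b6→b1 stop@b0
  join b5 pred b3: b3 stop@b1
  join b5 pred b4: b4→b2 stop@b1
  join b6 pred b2: b2 stop@b1
  join b6 pred b4: b4→b2 stop@b1
  join b6 pred b5: b5 stop@b1
  b0 → ∅
  b1 → {b1}
  b2 → {b5,b6}
  b3 → {b5}
  b4 → {b5,b6}
  b5 → {b1,b6}
  b6 → {b1}

φ for g: defs {b6}
  DF⁺ = {b1}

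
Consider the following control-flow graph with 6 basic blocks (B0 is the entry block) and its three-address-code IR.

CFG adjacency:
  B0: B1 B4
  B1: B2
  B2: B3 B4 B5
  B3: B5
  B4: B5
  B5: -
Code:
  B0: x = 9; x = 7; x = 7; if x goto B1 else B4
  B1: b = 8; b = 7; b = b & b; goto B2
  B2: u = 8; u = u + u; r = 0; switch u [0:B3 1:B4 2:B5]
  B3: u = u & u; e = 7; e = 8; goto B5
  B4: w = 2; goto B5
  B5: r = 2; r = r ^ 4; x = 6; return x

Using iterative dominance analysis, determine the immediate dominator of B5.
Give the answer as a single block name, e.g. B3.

idom tree: B1←B0 B2←B1 B3←B2 B4←B0 B5←B0
Dom at joins:
  B4: preds {B0,B2}: {B0} ∩ {B0,B1,B2} = {B0}; idom=B0
  B5: preds {B2,B3,B4}: {B0,B1,B2} ∩ {B0,B1,B2,B3} ∩ {B0,B4} = {B0}; idom=B0

idom(B5) = B0

Answer: B0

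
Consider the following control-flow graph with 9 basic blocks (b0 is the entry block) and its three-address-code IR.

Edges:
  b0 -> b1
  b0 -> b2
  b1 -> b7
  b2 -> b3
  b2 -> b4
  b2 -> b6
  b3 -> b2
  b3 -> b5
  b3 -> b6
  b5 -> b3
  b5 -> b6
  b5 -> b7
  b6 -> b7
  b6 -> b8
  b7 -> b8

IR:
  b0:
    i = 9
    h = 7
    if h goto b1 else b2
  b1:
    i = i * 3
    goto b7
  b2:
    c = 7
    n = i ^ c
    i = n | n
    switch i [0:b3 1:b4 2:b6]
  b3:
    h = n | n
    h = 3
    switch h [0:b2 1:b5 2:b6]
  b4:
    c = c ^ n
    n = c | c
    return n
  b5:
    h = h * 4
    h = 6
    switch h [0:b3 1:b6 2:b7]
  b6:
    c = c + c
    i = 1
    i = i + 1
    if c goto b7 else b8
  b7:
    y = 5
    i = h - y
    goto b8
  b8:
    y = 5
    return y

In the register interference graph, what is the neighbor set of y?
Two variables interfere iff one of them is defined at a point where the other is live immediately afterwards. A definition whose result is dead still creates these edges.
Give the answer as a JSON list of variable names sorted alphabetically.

Block summaries:
  b0: {h,i} / ∅
  b1: {i} / {i}
  b2: {c,i,n} / {i}
  b3: {h} / {n}
  b4: {c,n} / {c,n}
  b5: {h} / {h}
  b6: {c,i} / {c}
  b7: {i,y} / {h}
  b8: {y} / ∅

Liveness:
  b0: in=∅ out={h,i}
  b1: in={h,i} out={h}
  b2: in={h,i} out={c,h,i,n}
  b3: in={c,i,n} out={c,h,i,n}
  b4: in={c,n} out=∅
  b5: in={c,h,i,n} out={c,h,i,n}
  b6: in={c,h} out={h}
  b7: in={h} out=∅
  b8: in=∅ out=∅

Conflict graph:
  c — {h,i,n}
  h — {c,i,n,y}
  i — {c,h,n}
  n — {c,h,i}
  y — {h}

N(y) = ["h"]

Answer: ["h"]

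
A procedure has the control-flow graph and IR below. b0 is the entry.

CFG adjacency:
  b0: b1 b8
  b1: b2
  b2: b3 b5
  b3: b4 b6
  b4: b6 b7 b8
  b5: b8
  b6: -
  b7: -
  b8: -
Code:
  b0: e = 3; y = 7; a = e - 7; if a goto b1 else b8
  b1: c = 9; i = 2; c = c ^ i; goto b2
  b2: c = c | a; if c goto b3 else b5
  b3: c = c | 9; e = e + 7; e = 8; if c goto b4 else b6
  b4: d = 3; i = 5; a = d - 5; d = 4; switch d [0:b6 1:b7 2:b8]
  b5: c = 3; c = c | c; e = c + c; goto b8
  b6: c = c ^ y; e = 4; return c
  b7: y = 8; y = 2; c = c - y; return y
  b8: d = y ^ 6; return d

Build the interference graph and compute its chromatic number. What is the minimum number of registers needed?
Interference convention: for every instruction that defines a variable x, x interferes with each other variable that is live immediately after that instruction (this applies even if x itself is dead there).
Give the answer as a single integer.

Answer: 5

Derivation:
Per-block:
  b0 def {a,e,y} use ∅
  b1 def {c,i} use ∅
  b2 def {c} use {a,c}
  b3 def {c,e} use {c,e}
  b4 def {a,d,i} use ∅
  b5 def {c,e} use ∅
  b6 def {c,e} use {c,y}
  b7 def {c,y} use {c}
  b8 def {d} use {y}

Liveness:
  b0 li=∅ lo={a,e,y}
  b1 li={a,e,y} lo={a,c,e,y}
  b2 li={a,c,e,y} lo={c,e,y}
  b3 li={c,e,y} lo={c,y}
  b4 li={c,y} lo={c,y}
  b5 li={y} lo={y}
  b6 li={c,y} lo=∅
  b7 li={c} lo=∅
  b8 li={y} lo=∅

Interfere edges:
  a — {c,e,i,y}
  c — {a,d,e,i,y}
  d — {c,i,y}
  e — {a,c,i,y}
  i — {a,c,d,e,y}
  y — {a,c,d,e,i}

Registers:
  clique {a,c,e,i,y} ⇒ need ≥ 5
  assign a→R3 c→R0 d→R3 e→R4 i→R1 y→R2 — no edge inside a register ⇒ χ ≤ 5
  χ = 5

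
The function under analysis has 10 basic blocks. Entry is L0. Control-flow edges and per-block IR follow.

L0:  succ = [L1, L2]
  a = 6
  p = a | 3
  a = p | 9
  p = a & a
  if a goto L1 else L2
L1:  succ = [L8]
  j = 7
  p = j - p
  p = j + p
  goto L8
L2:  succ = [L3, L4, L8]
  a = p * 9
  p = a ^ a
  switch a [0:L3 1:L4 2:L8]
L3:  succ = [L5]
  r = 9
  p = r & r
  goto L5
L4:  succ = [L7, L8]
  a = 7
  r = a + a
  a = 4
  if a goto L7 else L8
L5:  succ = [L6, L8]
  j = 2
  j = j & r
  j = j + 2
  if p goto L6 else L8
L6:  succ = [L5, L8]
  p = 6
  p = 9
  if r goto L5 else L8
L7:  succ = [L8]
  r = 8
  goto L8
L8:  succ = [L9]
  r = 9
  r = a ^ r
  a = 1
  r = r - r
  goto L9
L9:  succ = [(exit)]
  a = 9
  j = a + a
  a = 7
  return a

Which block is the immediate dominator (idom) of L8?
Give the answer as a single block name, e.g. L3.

Answer: L0

Analysis:
idom tree: L1←L0 L2←L0 L3←L2 L4←L2 L5←L3 L6←L5 L7←L4 L8←L0 L9←L8
Join-block Dom:
  L5: preds {L3,L6}: {L0,L2,L3} ∩ {L0,L2,L3,L5,L6} = {L0,L2,L3}; idom=L3
  L8: preds {L1,L2,L4,L5,L6,L7}: {L0,L1} ∩ {L0,L2} ∩ {L0,L2,L4} ∩ {L0,L2,L3,L5} ∩ {L0,L2,L3,L5,L6} ∩ {L0,L2,L4,L7} = {L0}; idom=L0

idom(L8) = L0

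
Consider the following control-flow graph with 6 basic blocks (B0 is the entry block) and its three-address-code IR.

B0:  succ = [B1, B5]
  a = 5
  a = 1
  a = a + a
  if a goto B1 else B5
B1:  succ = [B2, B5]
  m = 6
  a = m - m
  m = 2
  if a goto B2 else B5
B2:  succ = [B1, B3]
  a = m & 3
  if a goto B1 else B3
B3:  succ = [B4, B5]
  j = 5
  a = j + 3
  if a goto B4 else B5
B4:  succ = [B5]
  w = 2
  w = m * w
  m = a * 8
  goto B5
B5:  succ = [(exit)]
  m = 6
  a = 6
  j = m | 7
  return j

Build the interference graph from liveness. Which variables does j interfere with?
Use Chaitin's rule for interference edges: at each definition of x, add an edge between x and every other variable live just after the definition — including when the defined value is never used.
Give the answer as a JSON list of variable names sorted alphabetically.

def/use:
  B0 def {a} use ∅
  B1 def {a,m} use ∅
  B2 def {a} use {m}
  B3 def {a,j} use ∅
  B4 def {m,w} use {a,m}
  B5 def {a,j,m} use ∅

Live sets:
  B0: in=∅ out=∅
  B1: in=∅ out={m}
  B2: in={m} out={m}
  B3: in={m} out={a,m}
  B4: in={a,m} out=∅
  B5: in=∅ out=∅

Interfere edges:
  a↔{m,w}
  j↔{m}
  m↔{a,j,w}
  w↔{a,m}

N(j) = ["m"]

Answer: ["m"]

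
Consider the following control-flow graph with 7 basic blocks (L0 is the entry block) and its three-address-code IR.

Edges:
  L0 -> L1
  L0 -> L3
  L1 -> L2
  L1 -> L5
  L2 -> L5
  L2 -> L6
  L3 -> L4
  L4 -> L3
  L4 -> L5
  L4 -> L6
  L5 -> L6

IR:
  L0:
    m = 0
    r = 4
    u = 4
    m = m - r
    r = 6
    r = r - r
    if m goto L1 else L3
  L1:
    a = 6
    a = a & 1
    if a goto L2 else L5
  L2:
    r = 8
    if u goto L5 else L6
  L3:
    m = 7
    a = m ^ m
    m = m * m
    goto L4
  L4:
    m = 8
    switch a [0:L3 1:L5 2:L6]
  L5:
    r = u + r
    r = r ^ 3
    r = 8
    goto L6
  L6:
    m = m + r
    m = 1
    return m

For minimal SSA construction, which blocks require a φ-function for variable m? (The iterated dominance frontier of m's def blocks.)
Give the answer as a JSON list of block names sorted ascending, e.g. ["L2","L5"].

idom tree: L1←L0 L2←L1 L3←L0 L4←L3 L5←L0 L6←L0
Dom at joins:
  L3: preds {L0,L4}: {L0} ∩ {L0,L3,L4} = {L0}; idom=L0
  L5: preds {L1,L2,L4}: {L0,L1} ∩ {L0,L1,L2} ∩ {L0,L3,L4} = {L0}; idom=L0
  L6: preds {L2,L4,L5}: {L0,L1,L2} ∩ {L0,L3,L4} ∩ {L0,L5} = {L0}; idom=L0

DF derivation:
  L3←L0: walk · to L0
  L3←L4: walk L4→L3 to L0
  L5←L1: walk L1 to L0
  L5←L2: walk L2→L1 to L0
  L5←L4: walk L4→L3 to L0
  L6←L2: walk L2→L1 to L0
  L6←L4: walk L4→L3 to L0
  L6←L5: walk L5 to L0
  DF(L0)=∅
  DF(L1)={L5,L6}
  DF(L2)={L5,L6}
  DF(L3)={L3,L5,L6}
  DF(L4)={L3,L5,L6}
  DF(L5)={L6}
  DF(L6)=∅

φ for m: defs {L0,L3,L4,L6}
  DF⁺ = {L3,L5,L6}

Answer: ["L3", "L5", "L6"]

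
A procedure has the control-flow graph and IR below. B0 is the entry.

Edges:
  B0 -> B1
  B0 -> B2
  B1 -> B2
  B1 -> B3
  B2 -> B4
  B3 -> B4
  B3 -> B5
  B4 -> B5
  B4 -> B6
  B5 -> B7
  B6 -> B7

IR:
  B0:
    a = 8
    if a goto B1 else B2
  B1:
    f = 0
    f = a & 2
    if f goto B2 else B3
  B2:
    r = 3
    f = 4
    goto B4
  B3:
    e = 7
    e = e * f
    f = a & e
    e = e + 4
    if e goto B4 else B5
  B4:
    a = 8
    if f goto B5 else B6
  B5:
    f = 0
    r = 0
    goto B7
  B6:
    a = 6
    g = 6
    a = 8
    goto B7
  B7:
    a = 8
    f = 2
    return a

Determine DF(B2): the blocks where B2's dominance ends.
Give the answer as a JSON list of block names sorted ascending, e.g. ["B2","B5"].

idom tree: B1←B0 B2←B0 B3←B1 B4←B0 B5←B0 B6←B4 B7←B0
Dom∩ at merges:
  B2: preds {B0,B1}: {B0} ∩ {B0,B1} = {B0}; idom=B0
  B4: preds {B2,B3}: {B0,B2} ∩ {B0,B1,B3} = {B0}; idom=B0
  B5: preds {B3,B4}: {B0,B1,B3} ∩ {B0,B4} = {B0}; idom=B0
  B7: preds {B5,B6}: {B0,B5} ∩ {B0,B4,B6} = {B0}; idom=B0

Frontier:
  join B2 pred B0: · stop@B0
  join B2 pred B1: B1 stop@B0
  join B4 pred B2: B2 stop@B0
  join B4 pred B3: B3→B1 stop@B0
  join B5 pred B3: B3→B1 stop@B0
  join B5 pred B4: B4 stop@B0
  join B7 pred B5: B5 stop@B0
  join B7 pred B6: B6→B4 stop@B0
  B0: DF=∅
  B1: DF={B2,B4,B5}
  B2: DF={B4}
  B3: DF={B4,B5}
  B4: DF={B5,B7}
  B5: DF={B7}
  B6: DF={B7}
  B7: DF=∅

DF(B2) = ["B4"]

Answer: ["B4"]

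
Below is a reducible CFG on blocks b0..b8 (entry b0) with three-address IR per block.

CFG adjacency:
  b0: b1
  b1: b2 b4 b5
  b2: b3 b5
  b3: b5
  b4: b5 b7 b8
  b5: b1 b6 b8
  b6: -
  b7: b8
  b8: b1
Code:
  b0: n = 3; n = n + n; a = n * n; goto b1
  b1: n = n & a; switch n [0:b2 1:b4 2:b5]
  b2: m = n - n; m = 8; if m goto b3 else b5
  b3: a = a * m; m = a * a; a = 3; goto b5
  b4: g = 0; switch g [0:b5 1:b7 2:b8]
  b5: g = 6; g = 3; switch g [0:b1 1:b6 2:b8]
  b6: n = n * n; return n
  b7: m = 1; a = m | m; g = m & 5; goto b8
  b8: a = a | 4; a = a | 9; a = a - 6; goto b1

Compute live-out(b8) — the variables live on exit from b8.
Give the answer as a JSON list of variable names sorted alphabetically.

Answer: ["a", "n"]

Derivation:
def/use:
  b0 def {a,n} use ∅
  b1 def {n} use {a,n}
  b2 def {m} use {n}
  b3 def {a,m} use {a,m}
  b4 def {g} use ∅
  b5 def {g} use ∅
  b6 def {n} use {n}
  b7 def {a,g,m} use ∅
  b8 def {a} use {a}

Live sets:
  b0 li=∅ lo={a,n}
  b1 li={a,n} lo={a,n}
  b2 li={a,n} lo={a,m,n}
  b3 li={a,m,n} lo={a,n}
  b4 li={a,n} lo={a,n}
  b5 li={a,n} lo={a,n}
  b6 li={n} lo=∅
  b7 li={n} lo={a,n}
  b8 li={a,n} lo={a,n}

live-out(b8) = ["a", "n"]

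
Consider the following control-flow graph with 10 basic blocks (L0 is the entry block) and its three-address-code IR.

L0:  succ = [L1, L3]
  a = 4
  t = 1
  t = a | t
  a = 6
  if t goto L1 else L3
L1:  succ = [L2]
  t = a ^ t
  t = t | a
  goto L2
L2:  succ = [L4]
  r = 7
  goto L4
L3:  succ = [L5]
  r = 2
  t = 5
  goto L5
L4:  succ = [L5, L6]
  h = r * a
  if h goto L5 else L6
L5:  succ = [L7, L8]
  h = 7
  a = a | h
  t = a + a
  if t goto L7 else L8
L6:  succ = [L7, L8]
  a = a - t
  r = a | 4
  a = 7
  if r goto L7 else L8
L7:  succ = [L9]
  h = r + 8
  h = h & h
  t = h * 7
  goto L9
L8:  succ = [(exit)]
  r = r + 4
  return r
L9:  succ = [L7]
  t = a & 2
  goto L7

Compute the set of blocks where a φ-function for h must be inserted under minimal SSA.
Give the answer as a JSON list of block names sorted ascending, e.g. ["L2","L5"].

idom tree: L1←L0 L2←L1 L3←L0 L4←L2 L5←L0 L6←L4 L7←L0 L8←L0 L9←L7
Dom∩ at merges:
  L5: preds {L3,L4}: {L0,L3} ∩ {L0,L1,L2,L4} = {L0}; idom=L0
  L7: preds {L5,L6,L9}: {L0,L5} ∩ {L0,L1,L2,L4,L6} ∩ {L0,L7,L9} = {L0}; idom=L0
  L8: preds {L5,L6}: {L0,L5} ∩ {L0,L1,L2,L4,L6} = {L0}; idom=L0

Frontier:
  L5←L3: walk L3 to L0
  L5←L4: walk L4→L2→L1 to L0
  L7←L5: walk L5 to L0
  L7←L6: walk L6→L4→L2→L1 to L0
  L7←L9: walk L9→L7 to L0
  L8←L5: walk L5 to L0
  L8←L6: walk L6→L4→L2→L1 to L0
  L0 → ∅
  L1 → {L5,L7,L8}
  L2 → {L5,L7,L8}
  L3 → {L5}
  L4 → {L5,L7,L8}
  L5 → {L7,L8}
  L6 → {L7,L8}
  L7 → {L7}
  L8 → ∅
  L9 → {L7}

φ for h: defs {L4,L5,L7}
  DF⁺ = {L5,L7,L8}

Answer: ["L5", "L7", "L8"]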